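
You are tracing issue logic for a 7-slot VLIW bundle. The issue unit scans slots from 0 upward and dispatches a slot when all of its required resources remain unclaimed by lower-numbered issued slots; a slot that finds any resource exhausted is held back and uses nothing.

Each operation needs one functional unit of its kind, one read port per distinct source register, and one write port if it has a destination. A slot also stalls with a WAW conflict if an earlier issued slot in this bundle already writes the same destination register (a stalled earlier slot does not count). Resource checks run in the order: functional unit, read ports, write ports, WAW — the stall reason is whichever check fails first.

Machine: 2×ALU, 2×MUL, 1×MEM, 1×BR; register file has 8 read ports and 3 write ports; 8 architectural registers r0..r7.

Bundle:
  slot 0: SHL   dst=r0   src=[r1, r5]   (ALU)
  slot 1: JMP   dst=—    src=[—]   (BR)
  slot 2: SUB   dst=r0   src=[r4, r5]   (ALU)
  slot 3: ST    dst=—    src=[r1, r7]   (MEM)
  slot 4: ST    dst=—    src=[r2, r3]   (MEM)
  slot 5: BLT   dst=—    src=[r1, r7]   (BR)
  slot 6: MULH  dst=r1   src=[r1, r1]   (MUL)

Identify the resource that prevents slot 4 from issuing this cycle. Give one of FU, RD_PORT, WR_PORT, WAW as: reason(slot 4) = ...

(0) want 1×ALU +2rd +1wr — yes → AL1|MU2|ME1|BR1|rd6|wr2
(1) want 1×BR +0rd +0wr — yes → AL1|MU2|ME1|BR0|rd6|wr2
(2) want 1×ALU +2rd +1wr — WAW → AL1|MU2|ME1|BR0|rd6|wr2
(3) want 1×MEM +2rd +0wr — yes → AL1|MU2|ME0|BR0|rd4|wr2
(4) want 1×MEM +2rd +0wr — FU → AL1|MU2|ME0|BR0|rd4|wr2
(5) want 1×BR +2rd +0wr — FU → AL1|MU2|ME0|BR0|rd4|wr2
(6) want 1×MUL +1rd +1wr — yes → AL1|MU1|ME0|BR0|rd3|wr1

reason(slot 4) = FU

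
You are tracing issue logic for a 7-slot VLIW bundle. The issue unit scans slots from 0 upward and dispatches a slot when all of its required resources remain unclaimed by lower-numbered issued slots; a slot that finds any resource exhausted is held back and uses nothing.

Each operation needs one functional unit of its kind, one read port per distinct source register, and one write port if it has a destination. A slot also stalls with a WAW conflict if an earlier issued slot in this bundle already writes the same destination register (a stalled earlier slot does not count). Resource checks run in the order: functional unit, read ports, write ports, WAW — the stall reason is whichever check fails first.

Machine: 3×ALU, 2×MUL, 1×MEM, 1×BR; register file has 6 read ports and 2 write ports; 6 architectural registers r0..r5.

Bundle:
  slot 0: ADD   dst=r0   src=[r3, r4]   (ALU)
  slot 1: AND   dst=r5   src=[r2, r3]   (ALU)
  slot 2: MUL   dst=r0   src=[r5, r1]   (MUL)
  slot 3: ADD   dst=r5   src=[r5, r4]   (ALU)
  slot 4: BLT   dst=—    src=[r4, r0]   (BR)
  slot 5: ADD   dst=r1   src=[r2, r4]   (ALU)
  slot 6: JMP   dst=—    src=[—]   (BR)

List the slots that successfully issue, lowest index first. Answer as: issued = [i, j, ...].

slot 0 (ALU): ISSUE — free A2,Mu2,Ld1,B1 rp4 wp1
slot 1 (ALU): ISSUE — free A1,Mu2,Ld1,B1 rp2 wp0
slot 2 (MUL): stall WR_PORT — free A1,Mu2,Ld1,B1 rp2 wp0
slot 3 (ALU): stall WR_PORT — free A1,Mu2,Ld1,B1 rp2 wp0
slot 4 (BR): ISSUE — free A1,Mu2,Ld1,B0 rp0 wp0
slot 5 (ALU): stall RD_PORT — free A1,Mu2,Ld1,B0 rp0 wp0
slot 6 (BR): stall FU — free A1,Mu2,Ld1,B0 rp0 wp0

issued = [0, 1, 4]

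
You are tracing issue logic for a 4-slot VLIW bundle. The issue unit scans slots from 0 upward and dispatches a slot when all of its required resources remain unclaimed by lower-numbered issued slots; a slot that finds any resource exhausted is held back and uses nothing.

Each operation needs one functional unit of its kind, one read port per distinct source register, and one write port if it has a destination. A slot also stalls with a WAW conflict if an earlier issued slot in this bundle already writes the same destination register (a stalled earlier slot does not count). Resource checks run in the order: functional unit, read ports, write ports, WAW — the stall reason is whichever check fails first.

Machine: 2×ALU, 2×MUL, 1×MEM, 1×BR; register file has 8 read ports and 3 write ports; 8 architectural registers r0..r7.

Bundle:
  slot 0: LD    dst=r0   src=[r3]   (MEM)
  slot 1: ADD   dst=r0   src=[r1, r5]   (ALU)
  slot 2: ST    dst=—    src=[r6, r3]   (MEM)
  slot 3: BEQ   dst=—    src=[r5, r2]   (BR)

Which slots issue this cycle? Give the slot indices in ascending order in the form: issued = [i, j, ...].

issued = [0, 3]

[0] MEM needs rd=1 wr=1: ok; after: ALU=2 MUL=2 MEM=0 BR=1, R=7, W=2
[1] ALU needs rd=2 wr=1: WAW; after: ALU=2 MUL=2 MEM=0 BR=1, R=7, W=2
[2] MEM needs rd=2 wr=0: FU; after: ALU=2 MUL=2 MEM=0 BR=1, R=7, W=2
[3] BR needs rd=2 wr=0: ok; after: ALU=2 MUL=2 MEM=0 BR=0, R=5, W=2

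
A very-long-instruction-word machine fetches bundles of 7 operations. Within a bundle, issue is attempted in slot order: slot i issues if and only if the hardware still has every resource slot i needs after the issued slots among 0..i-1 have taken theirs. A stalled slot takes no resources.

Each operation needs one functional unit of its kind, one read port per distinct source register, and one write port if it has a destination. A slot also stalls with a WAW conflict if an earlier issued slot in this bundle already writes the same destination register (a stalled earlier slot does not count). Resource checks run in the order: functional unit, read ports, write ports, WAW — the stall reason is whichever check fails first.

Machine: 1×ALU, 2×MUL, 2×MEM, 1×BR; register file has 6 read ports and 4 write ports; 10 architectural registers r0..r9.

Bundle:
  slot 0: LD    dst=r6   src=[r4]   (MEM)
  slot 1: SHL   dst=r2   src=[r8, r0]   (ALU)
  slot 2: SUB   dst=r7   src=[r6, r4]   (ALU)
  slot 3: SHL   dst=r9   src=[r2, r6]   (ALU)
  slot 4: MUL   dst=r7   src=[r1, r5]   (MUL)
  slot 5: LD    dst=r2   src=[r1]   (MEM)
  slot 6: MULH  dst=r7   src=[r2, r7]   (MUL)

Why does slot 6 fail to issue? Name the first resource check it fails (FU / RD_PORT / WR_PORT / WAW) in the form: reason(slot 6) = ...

reason(slot 6) = RD_PORT

#0 MEM src=r4 dispatched  <A:1 Mu:2 Ld:1 B:1 rd:5 wr:3>
#1 ALU src=r8,r0 dispatched  <A:0 Mu:2 Ld:1 B:1 rd:3 wr:2>
#2 ALU src=r6,r4 held:FU  <A:0 Mu:2 Ld:1 B:1 rd:3 wr:2>
#3 ALU src=r2,r6 held:FU  <A:0 Mu:2 Ld:1 B:1 rd:3 wr:2>
#4 MUL src=r1,r5 dispatched  <A:0 Mu:1 Ld:1 B:1 rd:1 wr:1>
#5 MEM src=r1 held:WAW  <A:0 Mu:1 Ld:1 B:1 rd:1 wr:1>
#6 MUL src=r2,r7 held:RD_PORT  <A:0 Mu:1 Ld:1 B:1 rd:1 wr:1>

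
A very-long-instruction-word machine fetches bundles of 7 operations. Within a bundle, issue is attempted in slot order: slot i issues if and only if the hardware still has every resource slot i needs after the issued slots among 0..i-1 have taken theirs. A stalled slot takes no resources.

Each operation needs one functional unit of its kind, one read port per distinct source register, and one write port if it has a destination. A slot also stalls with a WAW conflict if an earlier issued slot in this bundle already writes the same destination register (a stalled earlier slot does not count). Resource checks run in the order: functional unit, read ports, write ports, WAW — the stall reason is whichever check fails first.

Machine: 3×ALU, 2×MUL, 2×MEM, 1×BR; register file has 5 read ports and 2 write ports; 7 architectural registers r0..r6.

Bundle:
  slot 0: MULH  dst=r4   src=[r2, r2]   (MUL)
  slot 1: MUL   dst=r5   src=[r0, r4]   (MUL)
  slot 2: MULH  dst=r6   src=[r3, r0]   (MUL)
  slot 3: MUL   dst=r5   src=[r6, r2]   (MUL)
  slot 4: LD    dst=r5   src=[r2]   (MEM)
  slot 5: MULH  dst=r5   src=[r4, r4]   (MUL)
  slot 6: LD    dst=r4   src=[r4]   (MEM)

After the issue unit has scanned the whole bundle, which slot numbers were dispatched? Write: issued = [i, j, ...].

#0 MUL src=r2,r2 dispatched  <A:3 Mu:1 Ld:2 B:1 rd:4 wr:1>
#1 MUL src=r0,r4 dispatched  <A:3 Mu:0 Ld:2 B:1 rd:2 wr:0>
#2 MUL src=r3,r0 held:FU  <A:3 Mu:0 Ld:2 B:1 rd:2 wr:0>
#3 MUL src=r6,r2 held:FU  <A:3 Mu:0 Ld:2 B:1 rd:2 wr:0>
#4 MEM src=r2 held:WR_PORT  <A:3 Mu:0 Ld:2 B:1 rd:2 wr:0>
#5 MUL src=r4,r4 held:FU  <A:3 Mu:0 Ld:2 B:1 rd:2 wr:0>
#6 MEM src=r4 held:WR_PORT  <A:3 Mu:0 Ld:2 B:1 rd:2 wr:0>

issued = [0, 1]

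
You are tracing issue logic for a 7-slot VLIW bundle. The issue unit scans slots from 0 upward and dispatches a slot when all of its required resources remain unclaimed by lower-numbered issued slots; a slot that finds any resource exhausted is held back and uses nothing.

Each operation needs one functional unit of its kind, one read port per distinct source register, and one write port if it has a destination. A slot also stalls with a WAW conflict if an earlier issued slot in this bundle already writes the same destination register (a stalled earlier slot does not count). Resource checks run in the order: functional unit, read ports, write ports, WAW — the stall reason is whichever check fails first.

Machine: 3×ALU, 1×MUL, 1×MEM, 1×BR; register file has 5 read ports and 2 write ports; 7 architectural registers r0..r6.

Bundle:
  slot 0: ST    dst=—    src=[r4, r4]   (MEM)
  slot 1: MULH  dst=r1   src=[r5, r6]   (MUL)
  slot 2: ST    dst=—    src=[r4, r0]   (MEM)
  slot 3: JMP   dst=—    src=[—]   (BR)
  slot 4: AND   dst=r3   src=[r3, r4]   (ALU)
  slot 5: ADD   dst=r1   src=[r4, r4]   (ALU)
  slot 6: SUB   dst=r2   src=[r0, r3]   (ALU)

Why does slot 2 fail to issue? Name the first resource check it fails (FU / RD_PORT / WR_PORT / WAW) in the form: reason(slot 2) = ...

reason(slot 2) = FU

[0] MEM needs rd=1 wr=0: ok; after: ALU=3 MUL=1 MEM=0 BR=1, R=4, W=2
[1] MUL needs rd=2 wr=1: ok; after: ALU=3 MUL=0 MEM=0 BR=1, R=2, W=1
[2] MEM needs rd=2 wr=0: FU; after: ALU=3 MUL=0 MEM=0 BR=1, R=2, W=1
[3] BR needs rd=0 wr=0: ok; after: ALU=3 MUL=0 MEM=0 BR=0, R=2, W=1
[4] ALU needs rd=2 wr=1: ok; after: ALU=2 MUL=0 MEM=0 BR=0, R=0, W=0
[5] ALU needs rd=1 wr=1: RD_PORT; after: ALU=2 MUL=0 MEM=0 BR=0, R=0, W=0
[6] ALU needs rd=2 wr=1: RD_PORT; after: ALU=2 MUL=0 MEM=0 BR=0, R=0, W=0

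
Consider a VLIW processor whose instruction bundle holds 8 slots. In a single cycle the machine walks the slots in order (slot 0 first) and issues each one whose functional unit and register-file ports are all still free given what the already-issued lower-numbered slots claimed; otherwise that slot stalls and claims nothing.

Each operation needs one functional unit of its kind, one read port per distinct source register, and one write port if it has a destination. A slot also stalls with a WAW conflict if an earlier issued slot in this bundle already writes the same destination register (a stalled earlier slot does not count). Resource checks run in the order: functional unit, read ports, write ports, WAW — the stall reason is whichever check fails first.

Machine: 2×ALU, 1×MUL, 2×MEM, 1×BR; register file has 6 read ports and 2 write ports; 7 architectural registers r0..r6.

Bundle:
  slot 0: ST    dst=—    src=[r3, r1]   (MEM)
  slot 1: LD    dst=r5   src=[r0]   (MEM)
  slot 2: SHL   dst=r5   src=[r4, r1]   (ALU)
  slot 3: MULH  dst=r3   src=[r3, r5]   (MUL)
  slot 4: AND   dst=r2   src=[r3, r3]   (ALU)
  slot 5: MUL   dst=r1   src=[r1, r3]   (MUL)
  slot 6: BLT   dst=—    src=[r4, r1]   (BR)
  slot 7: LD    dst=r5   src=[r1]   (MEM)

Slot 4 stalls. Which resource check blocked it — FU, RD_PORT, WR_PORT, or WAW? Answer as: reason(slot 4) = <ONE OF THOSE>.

reason(slot 4) = WR_PORT

(0) want 1×MEM +2rd +0wr — yes → AL2|MU1|ME1|BR1|rd4|wr2
(1) want 1×MEM +1rd +1wr — yes → AL2|MU1|ME0|BR1|rd3|wr1
(2) want 1×ALU +2rd +1wr — WAW → AL2|MU1|ME0|BR1|rd3|wr1
(3) want 1×MUL +2rd +1wr — yes → AL2|MU0|ME0|BR1|rd1|wr0
(4) want 1×ALU +1rd +1wr — WR_PORT → AL2|MU0|ME0|BR1|rd1|wr0
(5) want 1×MUL +2rd +1wr — FU → AL2|MU0|ME0|BR1|rd1|wr0
(6) want 1×BR +2rd +0wr — RD_PORT → AL2|MU0|ME0|BR1|rd1|wr0
(7) want 1×MEM +1rd +1wr — FU → AL2|MU0|ME0|BR1|rd1|wr0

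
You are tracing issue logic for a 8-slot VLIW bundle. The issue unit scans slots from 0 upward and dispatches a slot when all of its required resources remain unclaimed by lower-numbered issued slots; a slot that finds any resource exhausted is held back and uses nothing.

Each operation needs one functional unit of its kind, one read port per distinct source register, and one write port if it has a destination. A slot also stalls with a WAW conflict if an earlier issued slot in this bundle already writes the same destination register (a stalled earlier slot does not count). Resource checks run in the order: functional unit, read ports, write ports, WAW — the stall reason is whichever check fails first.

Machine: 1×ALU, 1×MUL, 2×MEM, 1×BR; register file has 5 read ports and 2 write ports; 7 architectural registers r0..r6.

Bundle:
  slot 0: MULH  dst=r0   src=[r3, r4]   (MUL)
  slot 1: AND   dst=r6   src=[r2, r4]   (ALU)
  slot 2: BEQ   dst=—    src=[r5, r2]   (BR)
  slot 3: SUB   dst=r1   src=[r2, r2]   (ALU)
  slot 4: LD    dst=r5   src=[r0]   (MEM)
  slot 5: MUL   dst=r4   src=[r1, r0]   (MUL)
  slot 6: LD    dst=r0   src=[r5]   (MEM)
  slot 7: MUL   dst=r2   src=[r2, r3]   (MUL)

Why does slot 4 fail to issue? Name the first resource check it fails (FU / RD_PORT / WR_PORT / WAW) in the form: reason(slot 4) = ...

reason(slot 4) = WR_PORT

[0] MUL needs rd=2 wr=1: ok; after: ALU=1 MUL=0 MEM=2 BR=1, R=3, W=1
[1] ALU needs rd=2 wr=1: ok; after: ALU=0 MUL=0 MEM=2 BR=1, R=1, W=0
[2] BR needs rd=2 wr=0: RD_PORT; after: ALU=0 MUL=0 MEM=2 BR=1, R=1, W=0
[3] ALU needs rd=1 wr=1: FU; after: ALU=0 MUL=0 MEM=2 BR=1, R=1, W=0
[4] MEM needs rd=1 wr=1: WR_PORT; after: ALU=0 MUL=0 MEM=2 BR=1, R=1, W=0
[5] MUL needs rd=2 wr=1: FU; after: ALU=0 MUL=0 MEM=2 BR=1, R=1, W=0
[6] MEM needs rd=1 wr=1: WR_PORT; after: ALU=0 MUL=0 MEM=2 BR=1, R=1, W=0
[7] MUL needs rd=2 wr=1: FU; after: ALU=0 MUL=0 MEM=2 BR=1, R=1, W=0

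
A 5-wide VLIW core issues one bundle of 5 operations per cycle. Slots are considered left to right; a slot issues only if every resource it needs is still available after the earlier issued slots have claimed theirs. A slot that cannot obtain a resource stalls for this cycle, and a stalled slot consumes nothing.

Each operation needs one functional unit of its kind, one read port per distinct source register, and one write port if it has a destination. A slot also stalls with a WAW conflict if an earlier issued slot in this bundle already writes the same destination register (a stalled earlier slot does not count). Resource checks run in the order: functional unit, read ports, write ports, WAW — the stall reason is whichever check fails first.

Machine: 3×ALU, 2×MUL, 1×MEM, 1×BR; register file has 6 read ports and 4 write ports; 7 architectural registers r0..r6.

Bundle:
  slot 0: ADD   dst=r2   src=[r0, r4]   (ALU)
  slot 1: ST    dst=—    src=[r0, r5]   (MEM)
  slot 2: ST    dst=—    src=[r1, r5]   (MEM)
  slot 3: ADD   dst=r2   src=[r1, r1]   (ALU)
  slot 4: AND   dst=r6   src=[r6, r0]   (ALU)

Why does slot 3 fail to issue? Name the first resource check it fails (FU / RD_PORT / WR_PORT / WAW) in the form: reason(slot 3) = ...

reason(slot 3) = WAW

#0 ALU src=r0,r4 dispatched  <A:2 Mu:2 Ld:1 B:1 rd:4 wr:3>
#1 MEM src=r0,r5 dispatched  <A:2 Mu:2 Ld:0 B:1 rd:2 wr:3>
#2 MEM src=r1,r5 held:FU  <A:2 Mu:2 Ld:0 B:1 rd:2 wr:3>
#3 ALU src=r1,r1 held:WAW  <A:2 Mu:2 Ld:0 B:1 rd:2 wr:3>
#4 ALU src=r6,r0 dispatched  <A:1 Mu:2 Ld:0 B:1 rd:0 wr:2>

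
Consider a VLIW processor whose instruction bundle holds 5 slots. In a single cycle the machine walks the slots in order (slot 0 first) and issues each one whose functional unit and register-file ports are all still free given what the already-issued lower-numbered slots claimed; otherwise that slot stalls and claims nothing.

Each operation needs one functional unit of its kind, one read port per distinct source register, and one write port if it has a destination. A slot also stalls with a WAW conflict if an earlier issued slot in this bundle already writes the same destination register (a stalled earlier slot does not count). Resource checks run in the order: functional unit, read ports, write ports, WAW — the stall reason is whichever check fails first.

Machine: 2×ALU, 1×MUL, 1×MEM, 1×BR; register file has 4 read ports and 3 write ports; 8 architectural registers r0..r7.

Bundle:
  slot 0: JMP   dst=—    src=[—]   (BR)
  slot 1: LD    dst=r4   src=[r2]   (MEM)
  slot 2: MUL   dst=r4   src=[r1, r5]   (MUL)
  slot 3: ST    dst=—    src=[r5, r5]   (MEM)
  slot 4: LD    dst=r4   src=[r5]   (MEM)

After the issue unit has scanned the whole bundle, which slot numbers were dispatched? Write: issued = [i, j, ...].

issued = [0, 1]

(0) want 1×BR +0rd +0wr — yes → AL2|MU1|ME1|BR0|rd4|wr3
(1) want 1×MEM +1rd +1wr — yes → AL2|MU1|ME0|BR0|rd3|wr2
(2) want 1×MUL +2rd +1wr — WAW → AL2|MU1|ME0|BR0|rd3|wr2
(3) want 1×MEM +1rd +0wr — FU → AL2|MU1|ME0|BR0|rd3|wr2
(4) want 1×MEM +1rd +1wr — FU → AL2|MU1|ME0|BR0|rd3|wr2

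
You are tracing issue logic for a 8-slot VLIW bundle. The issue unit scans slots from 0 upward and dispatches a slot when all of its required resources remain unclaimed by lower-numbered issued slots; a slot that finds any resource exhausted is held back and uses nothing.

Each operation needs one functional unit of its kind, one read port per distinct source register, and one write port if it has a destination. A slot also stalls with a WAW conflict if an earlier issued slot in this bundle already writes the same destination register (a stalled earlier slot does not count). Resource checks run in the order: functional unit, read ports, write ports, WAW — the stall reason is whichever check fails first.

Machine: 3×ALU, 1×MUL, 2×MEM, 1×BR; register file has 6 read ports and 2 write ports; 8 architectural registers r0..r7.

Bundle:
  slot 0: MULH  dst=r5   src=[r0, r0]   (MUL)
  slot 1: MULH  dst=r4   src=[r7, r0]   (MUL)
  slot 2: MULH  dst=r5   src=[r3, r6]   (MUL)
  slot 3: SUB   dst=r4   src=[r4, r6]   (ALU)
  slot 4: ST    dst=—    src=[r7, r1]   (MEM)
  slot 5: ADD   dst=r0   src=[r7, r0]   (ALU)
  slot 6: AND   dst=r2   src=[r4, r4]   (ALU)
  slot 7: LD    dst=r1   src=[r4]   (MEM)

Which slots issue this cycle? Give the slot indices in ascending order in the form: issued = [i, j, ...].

#0 MUL src=r0,r0 dispatched  <A:3 Mu:0 Ld:2 B:1 rd:5 wr:1>
#1 MUL src=r7,r0 held:FU  <A:3 Mu:0 Ld:2 B:1 rd:5 wr:1>
#2 MUL src=r3,r6 held:FU  <A:3 Mu:0 Ld:2 B:1 rd:5 wr:1>
#3 ALU src=r4,r6 dispatched  <A:2 Mu:0 Ld:2 B:1 rd:3 wr:0>
#4 MEM src=r7,r1 dispatched  <A:2 Mu:0 Ld:1 B:1 rd:1 wr:0>
#5 ALU src=r7,r0 held:RD_PORT  <A:2 Mu:0 Ld:1 B:1 rd:1 wr:0>
#6 ALU src=r4,r4 held:WR_PORT  <A:2 Mu:0 Ld:1 B:1 rd:1 wr:0>
#7 MEM src=r4 held:WR_PORT  <A:2 Mu:0 Ld:1 B:1 rd:1 wr:0>

issued = [0, 3, 4]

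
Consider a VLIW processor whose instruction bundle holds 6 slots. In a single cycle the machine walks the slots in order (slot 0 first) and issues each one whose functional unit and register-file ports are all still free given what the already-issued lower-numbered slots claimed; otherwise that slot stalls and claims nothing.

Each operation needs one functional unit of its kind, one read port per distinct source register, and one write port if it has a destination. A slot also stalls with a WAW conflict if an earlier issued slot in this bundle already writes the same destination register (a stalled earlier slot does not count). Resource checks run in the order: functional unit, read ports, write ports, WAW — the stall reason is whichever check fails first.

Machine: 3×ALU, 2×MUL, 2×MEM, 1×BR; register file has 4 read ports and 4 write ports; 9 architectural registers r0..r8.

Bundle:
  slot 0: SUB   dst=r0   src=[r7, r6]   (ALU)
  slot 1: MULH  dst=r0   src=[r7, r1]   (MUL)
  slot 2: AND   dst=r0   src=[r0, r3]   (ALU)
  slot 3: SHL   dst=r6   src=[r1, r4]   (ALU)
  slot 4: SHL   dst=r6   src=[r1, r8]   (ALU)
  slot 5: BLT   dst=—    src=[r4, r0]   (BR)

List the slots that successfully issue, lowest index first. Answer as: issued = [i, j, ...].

issued = [0, 3]

[0] ALU needs rd=2 wr=1: ok; after: ALU=2 MUL=2 MEM=2 BR=1, R=2, W=3
[1] MUL needs rd=2 wr=1: WAW; after: ALU=2 MUL=2 MEM=2 BR=1, R=2, W=3
[2] ALU needs rd=2 wr=1: WAW; after: ALU=2 MUL=2 MEM=2 BR=1, R=2, W=3
[3] ALU needs rd=2 wr=1: ok; after: ALU=1 MUL=2 MEM=2 BR=1, R=0, W=2
[4] ALU needs rd=2 wr=1: RD_PORT; after: ALU=1 MUL=2 MEM=2 BR=1, R=0, W=2
[5] BR needs rd=2 wr=0: RD_PORT; after: ALU=1 MUL=2 MEM=2 BR=1, R=0, W=2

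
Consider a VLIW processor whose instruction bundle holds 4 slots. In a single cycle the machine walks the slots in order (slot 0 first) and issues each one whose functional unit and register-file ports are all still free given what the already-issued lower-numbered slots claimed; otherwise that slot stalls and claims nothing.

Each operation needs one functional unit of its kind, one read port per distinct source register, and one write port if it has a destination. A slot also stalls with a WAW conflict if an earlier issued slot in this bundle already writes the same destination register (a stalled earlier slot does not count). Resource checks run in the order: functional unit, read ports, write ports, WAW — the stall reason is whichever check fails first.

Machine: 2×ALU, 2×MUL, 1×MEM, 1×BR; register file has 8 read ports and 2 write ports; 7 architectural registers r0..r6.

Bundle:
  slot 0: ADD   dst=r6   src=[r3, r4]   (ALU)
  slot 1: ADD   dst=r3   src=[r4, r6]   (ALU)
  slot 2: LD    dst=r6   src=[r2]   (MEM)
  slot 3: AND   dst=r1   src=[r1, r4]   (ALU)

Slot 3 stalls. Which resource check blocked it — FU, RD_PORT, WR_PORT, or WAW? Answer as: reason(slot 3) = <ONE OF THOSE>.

  0. ALU→r6 ⇒ go  {1A/2Mu/1Ld/1B | 6r 1w}
  1. ALU→r3 ⇒ go  {0A/2Mu/1Ld/1B | 4r 0w}
  2. MEM→r6 ⇒ no(WR_PORT)  {0A/2Mu/1Ld/1B | 4r 0w}
  3. ALU→r1 ⇒ no(FU)  {0A/2Mu/1Ld/1B | 4r 0w}

reason(slot 3) = FU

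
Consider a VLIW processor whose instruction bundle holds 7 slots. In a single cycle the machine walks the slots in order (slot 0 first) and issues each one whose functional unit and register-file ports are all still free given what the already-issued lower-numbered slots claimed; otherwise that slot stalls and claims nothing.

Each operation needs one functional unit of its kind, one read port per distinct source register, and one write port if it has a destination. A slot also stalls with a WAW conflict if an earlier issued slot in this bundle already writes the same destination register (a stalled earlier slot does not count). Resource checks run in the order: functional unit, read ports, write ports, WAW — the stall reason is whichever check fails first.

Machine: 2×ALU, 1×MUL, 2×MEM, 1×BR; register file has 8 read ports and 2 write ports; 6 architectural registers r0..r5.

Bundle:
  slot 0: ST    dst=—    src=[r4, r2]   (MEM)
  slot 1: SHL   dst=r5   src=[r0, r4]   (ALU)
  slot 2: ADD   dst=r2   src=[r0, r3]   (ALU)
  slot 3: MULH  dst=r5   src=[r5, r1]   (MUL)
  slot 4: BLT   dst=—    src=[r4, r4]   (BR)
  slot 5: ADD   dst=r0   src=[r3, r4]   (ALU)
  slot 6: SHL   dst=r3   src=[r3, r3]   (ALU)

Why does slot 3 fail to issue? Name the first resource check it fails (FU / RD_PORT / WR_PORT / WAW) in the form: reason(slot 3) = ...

(0) want 1×MEM +2rd +0wr — yes → AL2|MU1|ME1|BR1|rd6|wr2
(1) want 1×ALU +2rd +1wr — yes → AL1|MU1|ME1|BR1|rd4|wr1
(2) want 1×ALU +2rd +1wr — yes → AL0|MU1|ME1|BR1|rd2|wr0
(3) want 1×MUL +2rd +1wr — WR_PORT → AL0|MU1|ME1|BR1|rd2|wr0
(4) want 1×BR +1rd +0wr — yes → AL0|MU1|ME1|BR0|rd1|wr0
(5) want 1×ALU +2rd +1wr — FU → AL0|MU1|ME1|BR0|rd1|wr0
(6) want 1×ALU +1rd +1wr — FU → AL0|MU1|ME1|BR0|rd1|wr0

reason(slot 3) = WR_PORT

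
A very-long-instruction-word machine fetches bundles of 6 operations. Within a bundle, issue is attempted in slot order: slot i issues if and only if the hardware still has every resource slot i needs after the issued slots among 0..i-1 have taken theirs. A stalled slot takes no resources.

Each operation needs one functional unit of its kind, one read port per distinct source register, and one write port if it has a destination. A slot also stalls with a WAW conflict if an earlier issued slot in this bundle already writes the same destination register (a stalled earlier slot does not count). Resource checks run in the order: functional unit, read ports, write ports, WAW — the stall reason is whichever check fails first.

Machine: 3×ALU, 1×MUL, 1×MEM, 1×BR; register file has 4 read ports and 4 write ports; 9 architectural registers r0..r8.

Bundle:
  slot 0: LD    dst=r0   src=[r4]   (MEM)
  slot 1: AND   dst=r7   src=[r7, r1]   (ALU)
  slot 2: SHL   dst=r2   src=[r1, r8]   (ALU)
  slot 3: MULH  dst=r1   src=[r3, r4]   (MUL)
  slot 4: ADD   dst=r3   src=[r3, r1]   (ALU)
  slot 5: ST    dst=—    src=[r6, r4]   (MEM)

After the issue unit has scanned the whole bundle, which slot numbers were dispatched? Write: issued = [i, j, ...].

  0. MEM→r0 ⇒ go  {3A/1Mu/0Ld/1B | 3r 3w}
  1. ALU→r7 ⇒ go  {2A/1Mu/0Ld/1B | 1r 2w}
  2. ALU→r2 ⇒ no(RD_PORT)  {2A/1Mu/0Ld/1B | 1r 2w}
  3. MUL→r1 ⇒ no(RD_PORT)  {2A/1Mu/0Ld/1B | 1r 2w}
  4. ALU→r3 ⇒ no(RD_PORT)  {2A/1Mu/0Ld/1B | 1r 2w}
  5. MEM ⇒ no(FU)  {2A/1Mu/0Ld/1B | 1r 2w}

issued = [0, 1]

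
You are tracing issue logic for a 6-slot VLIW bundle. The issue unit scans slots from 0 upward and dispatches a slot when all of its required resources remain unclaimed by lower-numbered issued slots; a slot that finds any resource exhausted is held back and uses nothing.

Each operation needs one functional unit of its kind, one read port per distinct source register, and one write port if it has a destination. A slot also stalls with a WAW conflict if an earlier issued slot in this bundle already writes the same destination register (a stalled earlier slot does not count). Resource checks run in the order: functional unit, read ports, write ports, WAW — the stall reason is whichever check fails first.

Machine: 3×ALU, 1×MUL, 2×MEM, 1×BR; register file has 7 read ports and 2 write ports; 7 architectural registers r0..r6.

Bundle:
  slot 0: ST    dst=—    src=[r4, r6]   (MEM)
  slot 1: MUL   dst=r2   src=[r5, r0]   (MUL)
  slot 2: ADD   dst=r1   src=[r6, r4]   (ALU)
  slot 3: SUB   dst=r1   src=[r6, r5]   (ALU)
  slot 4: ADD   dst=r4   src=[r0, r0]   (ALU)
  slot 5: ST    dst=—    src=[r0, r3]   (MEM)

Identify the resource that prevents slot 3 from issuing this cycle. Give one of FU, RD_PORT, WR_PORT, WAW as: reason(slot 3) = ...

slot 0 (MEM): ISSUE — free A3,Mu1,Ld1,B1 rp5 wp2
slot 1 (MUL): ISSUE — free A3,Mu0,Ld1,B1 rp3 wp1
slot 2 (ALU): ISSUE — free A2,Mu0,Ld1,B1 rp1 wp0
slot 3 (ALU): stall RD_PORT — free A2,Mu0,Ld1,B1 rp1 wp0
slot 4 (ALU): stall WR_PORT — free A2,Mu0,Ld1,B1 rp1 wp0
slot 5 (MEM): stall RD_PORT — free A2,Mu0,Ld1,B1 rp1 wp0

reason(slot 3) = RD_PORT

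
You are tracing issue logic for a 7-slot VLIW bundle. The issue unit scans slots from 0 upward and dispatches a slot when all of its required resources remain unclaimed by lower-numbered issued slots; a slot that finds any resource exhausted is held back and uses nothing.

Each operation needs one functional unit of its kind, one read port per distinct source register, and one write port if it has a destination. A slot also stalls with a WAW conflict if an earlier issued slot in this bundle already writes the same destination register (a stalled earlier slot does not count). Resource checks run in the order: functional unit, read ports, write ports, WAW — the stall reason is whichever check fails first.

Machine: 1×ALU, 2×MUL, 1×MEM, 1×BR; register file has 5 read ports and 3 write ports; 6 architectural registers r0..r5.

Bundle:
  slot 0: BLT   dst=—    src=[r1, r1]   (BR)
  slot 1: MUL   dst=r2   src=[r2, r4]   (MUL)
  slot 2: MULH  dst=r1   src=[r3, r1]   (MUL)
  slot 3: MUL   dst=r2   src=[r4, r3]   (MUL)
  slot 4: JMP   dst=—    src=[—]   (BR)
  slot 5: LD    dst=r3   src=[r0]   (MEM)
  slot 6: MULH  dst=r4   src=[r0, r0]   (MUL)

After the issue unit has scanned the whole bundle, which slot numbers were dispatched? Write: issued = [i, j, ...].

issued = [0, 1, 2]

[0] BR needs rd=1 wr=0: ok; after: ALU=1 MUL=2 MEM=1 BR=0, R=4, W=3
[1] MUL needs rd=2 wr=1: ok; after: ALU=1 MUL=1 MEM=1 BR=0, R=2, W=2
[2] MUL needs rd=2 wr=1: ok; after: ALU=1 MUL=0 MEM=1 BR=0, R=0, W=1
[3] MUL needs rd=2 wr=1: FU; after: ALU=1 MUL=0 MEM=1 BR=0, R=0, W=1
[4] BR needs rd=0 wr=0: FU; after: ALU=1 MUL=0 MEM=1 BR=0, R=0, W=1
[5] MEM needs rd=1 wr=1: RD_PORT; after: ALU=1 MUL=0 MEM=1 BR=0, R=0, W=1
[6] MUL needs rd=1 wr=1: FU; after: ALU=1 MUL=0 MEM=1 BR=0, R=0, W=1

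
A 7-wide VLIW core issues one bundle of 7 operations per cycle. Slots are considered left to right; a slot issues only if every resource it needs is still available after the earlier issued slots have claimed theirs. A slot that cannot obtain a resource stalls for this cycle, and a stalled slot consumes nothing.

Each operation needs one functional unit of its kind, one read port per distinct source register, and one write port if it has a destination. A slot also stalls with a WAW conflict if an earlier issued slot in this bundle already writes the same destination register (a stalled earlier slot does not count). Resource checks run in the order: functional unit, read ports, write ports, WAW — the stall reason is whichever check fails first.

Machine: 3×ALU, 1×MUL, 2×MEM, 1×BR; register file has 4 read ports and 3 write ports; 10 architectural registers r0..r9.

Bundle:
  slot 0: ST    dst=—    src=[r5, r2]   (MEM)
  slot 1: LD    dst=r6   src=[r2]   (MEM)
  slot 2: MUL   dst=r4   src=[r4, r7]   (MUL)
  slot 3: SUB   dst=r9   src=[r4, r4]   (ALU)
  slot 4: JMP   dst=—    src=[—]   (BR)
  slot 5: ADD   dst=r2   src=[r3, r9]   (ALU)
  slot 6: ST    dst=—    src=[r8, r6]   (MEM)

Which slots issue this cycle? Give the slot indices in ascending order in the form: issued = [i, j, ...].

issued = [0, 1, 3, 4]

  0. MEM ⇒ go  {3A/1Mu/1Ld/1B | 2r 3w}
  1. MEM→r6 ⇒ go  {3A/1Mu/0Ld/1B | 1r 2w}
  2. MUL→r4 ⇒ no(RD_PORT)  {3A/1Mu/0Ld/1B | 1r 2w}
  3. ALU→r9 ⇒ go  {2A/1Mu/0Ld/1B | 0r 1w}
  4. BR ⇒ go  {2A/1Mu/0Ld/0B | 0r 1w}
  5. ALU→r2 ⇒ no(RD_PORT)  {2A/1Mu/0Ld/0B | 0r 1w}
  6. MEM ⇒ no(FU)  {2A/1Mu/0Ld/0B | 0r 1w}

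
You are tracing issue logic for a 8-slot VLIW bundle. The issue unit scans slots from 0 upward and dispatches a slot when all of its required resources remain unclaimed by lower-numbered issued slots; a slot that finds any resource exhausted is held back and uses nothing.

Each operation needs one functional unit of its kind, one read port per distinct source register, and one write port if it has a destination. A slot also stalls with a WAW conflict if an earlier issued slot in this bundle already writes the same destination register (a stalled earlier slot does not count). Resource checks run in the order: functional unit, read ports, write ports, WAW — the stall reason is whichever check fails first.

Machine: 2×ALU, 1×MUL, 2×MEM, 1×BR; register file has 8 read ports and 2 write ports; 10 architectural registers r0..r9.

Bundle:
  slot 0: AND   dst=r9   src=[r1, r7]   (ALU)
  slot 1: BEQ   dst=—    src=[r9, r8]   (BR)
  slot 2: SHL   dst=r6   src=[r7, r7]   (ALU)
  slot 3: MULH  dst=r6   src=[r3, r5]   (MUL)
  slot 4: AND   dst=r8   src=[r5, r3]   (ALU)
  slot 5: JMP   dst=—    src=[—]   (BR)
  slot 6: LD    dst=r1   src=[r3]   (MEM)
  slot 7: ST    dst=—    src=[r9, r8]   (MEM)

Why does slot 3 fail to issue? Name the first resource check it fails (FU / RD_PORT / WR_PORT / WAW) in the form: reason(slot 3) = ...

reason(slot 3) = WR_PORT

#0 ALU src=r1,r7 dispatched  <A:1 Mu:1 Ld:2 B:1 rd:6 wr:1>
#1 BR src=r9,r8 dispatched  <A:1 Mu:1 Ld:2 B:0 rd:4 wr:1>
#2 ALU src=r7,r7 dispatched  <A:0 Mu:1 Ld:2 B:0 rd:3 wr:0>
#3 MUL src=r3,r5 held:WR_PORT  <A:0 Mu:1 Ld:2 B:0 rd:3 wr:0>
#4 ALU src=r5,r3 held:FU  <A:0 Mu:1 Ld:2 B:0 rd:3 wr:0>
#5 BR src=- held:FU  <A:0 Mu:1 Ld:2 B:0 rd:3 wr:0>
#6 MEM src=r3 held:WR_PORT  <A:0 Mu:1 Ld:2 B:0 rd:3 wr:0>
#7 MEM src=r9,r8 dispatched  <A:0 Mu:1 Ld:1 B:0 rd:1 wr:0>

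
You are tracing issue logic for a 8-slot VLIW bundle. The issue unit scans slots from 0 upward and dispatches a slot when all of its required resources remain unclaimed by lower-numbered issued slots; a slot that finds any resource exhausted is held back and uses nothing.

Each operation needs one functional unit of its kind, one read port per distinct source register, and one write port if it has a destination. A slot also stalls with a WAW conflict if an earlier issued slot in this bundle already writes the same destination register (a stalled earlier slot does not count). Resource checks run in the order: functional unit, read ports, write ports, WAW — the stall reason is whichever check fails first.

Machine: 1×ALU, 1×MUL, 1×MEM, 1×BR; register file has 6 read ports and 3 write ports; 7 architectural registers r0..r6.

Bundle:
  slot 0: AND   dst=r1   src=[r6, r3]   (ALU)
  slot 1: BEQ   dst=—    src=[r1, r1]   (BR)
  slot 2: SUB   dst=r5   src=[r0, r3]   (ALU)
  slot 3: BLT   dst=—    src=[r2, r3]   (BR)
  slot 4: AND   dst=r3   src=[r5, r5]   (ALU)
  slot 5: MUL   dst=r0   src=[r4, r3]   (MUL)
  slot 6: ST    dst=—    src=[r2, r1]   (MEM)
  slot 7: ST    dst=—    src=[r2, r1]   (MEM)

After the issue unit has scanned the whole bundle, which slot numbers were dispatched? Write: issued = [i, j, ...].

(0) want 1×ALU +2rd +1wr — yes → AL0|MU1|ME1|BR1|rd4|wr2
(1) want 1×BR +1rd +0wr — yes → AL0|MU1|ME1|BR0|rd3|wr2
(2) want 1×ALU +2rd +1wr — FU → AL0|MU1|ME1|BR0|rd3|wr2
(3) want 1×BR +2rd +0wr — FU → AL0|MU1|ME1|BR0|rd3|wr2
(4) want 1×ALU +1rd +1wr — FU → AL0|MU1|ME1|BR0|rd3|wr2
(5) want 1×MUL +2rd +1wr — yes → AL0|MU0|ME1|BR0|rd1|wr1
(6) want 1×MEM +2rd +0wr — RD_PORT → AL0|MU0|ME1|BR0|rd1|wr1
(7) want 1×MEM +2rd +0wr — RD_PORT → AL0|MU0|ME1|BR0|rd1|wr1

issued = [0, 1, 5]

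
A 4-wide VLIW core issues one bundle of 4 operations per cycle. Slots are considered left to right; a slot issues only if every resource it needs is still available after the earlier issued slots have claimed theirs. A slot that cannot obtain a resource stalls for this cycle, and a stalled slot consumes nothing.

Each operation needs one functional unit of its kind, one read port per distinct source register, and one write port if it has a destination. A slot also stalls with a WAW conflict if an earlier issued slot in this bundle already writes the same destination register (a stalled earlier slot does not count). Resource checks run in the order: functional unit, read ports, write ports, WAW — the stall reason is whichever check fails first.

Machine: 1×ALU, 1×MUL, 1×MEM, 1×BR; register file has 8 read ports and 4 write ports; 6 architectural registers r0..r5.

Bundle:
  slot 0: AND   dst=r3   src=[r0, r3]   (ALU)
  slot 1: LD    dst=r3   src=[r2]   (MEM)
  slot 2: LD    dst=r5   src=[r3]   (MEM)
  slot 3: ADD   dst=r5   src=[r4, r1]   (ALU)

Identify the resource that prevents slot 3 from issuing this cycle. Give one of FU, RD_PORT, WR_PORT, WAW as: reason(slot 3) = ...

#0 ALU src=r0,r3 dispatched  <A:0 Mu:1 Ld:1 B:1 rd:6 wr:3>
#1 MEM src=r2 held:WAW  <A:0 Mu:1 Ld:1 B:1 rd:6 wr:3>
#2 MEM src=r3 dispatched  <A:0 Mu:1 Ld:0 B:1 rd:5 wr:2>
#3 ALU src=r4,r1 held:FU  <A:0 Mu:1 Ld:0 B:1 rd:5 wr:2>

reason(slot 3) = FU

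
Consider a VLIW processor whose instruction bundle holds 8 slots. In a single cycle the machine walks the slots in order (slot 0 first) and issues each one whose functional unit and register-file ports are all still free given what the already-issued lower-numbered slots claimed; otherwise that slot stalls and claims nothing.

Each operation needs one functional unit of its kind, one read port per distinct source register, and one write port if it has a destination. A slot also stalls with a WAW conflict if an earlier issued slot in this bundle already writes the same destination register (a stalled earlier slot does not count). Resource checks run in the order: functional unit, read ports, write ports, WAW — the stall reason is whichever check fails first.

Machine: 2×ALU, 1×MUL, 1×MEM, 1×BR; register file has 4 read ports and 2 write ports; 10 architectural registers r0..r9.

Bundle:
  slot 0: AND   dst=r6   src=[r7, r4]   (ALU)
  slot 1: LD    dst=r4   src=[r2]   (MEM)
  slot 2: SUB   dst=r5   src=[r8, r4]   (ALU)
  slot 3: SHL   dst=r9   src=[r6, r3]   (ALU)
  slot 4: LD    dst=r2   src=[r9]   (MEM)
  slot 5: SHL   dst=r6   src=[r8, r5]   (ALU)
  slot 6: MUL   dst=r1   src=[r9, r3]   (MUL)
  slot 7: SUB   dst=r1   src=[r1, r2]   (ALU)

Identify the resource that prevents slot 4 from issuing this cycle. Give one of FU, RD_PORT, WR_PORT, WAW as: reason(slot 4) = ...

reason(slot 4) = FU

  0. ALU→r6 ⇒ go  {1A/1Mu/1Ld/1B | 2r 1w}
  1. MEM→r4 ⇒ go  {1A/1Mu/0Ld/1B | 1r 0w}
  2. ALU→r5 ⇒ no(RD_PORT)  {1A/1Mu/0Ld/1B | 1r 0w}
  3. ALU→r9 ⇒ no(RD_PORT)  {1A/1Mu/0Ld/1B | 1r 0w}
  4. MEM→r2 ⇒ no(FU)  {1A/1Mu/0Ld/1B | 1r 0w}
  5. ALU→r6 ⇒ no(RD_PORT)  {1A/1Mu/0Ld/1B | 1r 0w}
  6. MUL→r1 ⇒ no(RD_PORT)  {1A/1Mu/0Ld/1B | 1r 0w}
  7. ALU→r1 ⇒ no(RD_PORT)  {1A/1Mu/0Ld/1B | 1r 0w}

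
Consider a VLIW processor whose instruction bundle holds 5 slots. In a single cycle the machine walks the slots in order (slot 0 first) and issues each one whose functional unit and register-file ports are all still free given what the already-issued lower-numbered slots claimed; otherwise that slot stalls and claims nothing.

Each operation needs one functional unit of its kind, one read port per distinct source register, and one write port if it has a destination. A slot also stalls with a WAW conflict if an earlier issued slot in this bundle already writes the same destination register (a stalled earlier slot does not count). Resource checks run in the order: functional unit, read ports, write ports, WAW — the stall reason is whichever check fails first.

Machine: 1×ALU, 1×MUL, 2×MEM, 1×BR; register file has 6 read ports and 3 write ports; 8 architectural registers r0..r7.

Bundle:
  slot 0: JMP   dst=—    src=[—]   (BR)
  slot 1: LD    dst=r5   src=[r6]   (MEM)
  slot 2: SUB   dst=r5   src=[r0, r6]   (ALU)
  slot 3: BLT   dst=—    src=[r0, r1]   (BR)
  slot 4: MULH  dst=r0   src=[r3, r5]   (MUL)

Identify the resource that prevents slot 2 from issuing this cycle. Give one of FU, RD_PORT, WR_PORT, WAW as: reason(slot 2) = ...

(0) want 1×BR +0rd +0wr — yes → AL1|MU1|ME2|BR0|rd6|wr3
(1) want 1×MEM +1rd +1wr — yes → AL1|MU1|ME1|BR0|rd5|wr2
(2) want 1×ALU +2rd +1wr — WAW → AL1|MU1|ME1|BR0|rd5|wr2
(3) want 1×BR +2rd +0wr — FU → AL1|MU1|ME1|BR0|rd5|wr2
(4) want 1×MUL +2rd +1wr — yes → AL1|MU0|ME1|BR0|rd3|wr1

reason(slot 2) = WAW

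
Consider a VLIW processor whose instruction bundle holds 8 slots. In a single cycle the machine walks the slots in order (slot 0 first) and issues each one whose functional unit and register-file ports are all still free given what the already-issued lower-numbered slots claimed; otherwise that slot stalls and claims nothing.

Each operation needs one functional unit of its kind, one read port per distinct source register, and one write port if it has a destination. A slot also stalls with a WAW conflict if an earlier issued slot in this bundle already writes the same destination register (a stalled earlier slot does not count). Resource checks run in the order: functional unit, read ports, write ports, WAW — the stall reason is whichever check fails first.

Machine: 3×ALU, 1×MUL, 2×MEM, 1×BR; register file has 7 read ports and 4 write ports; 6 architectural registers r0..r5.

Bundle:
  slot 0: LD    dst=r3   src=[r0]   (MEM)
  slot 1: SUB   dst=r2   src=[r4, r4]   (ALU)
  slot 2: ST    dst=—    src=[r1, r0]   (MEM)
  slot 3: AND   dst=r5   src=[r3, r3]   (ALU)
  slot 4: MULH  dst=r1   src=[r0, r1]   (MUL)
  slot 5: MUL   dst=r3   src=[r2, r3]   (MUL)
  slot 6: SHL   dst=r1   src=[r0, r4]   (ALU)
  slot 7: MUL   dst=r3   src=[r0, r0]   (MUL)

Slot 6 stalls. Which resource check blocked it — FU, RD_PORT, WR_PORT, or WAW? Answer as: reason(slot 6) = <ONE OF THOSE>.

reason(slot 6) = RD_PORT

(0) want 1×MEM +1rd +1wr — yes → AL3|MU1|ME1|BR1|rd6|wr3
(1) want 1×ALU +1rd +1wr — yes → AL2|MU1|ME1|BR1|rd5|wr2
(2) want 1×MEM +2rd +0wr — yes → AL2|MU1|ME0|BR1|rd3|wr2
(3) want 1×ALU +1rd +1wr — yes → AL1|MU1|ME0|BR1|rd2|wr1
(4) want 1×MUL +2rd +1wr — yes → AL1|MU0|ME0|BR1|rd0|wr0
(5) want 1×MUL +2rd +1wr — FU → AL1|MU0|ME0|BR1|rd0|wr0
(6) want 1×ALU +2rd +1wr — RD_PORT → AL1|MU0|ME0|BR1|rd0|wr0
(7) want 1×MUL +1rd +1wr — FU → AL1|MU0|ME0|BR1|rd0|wr0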